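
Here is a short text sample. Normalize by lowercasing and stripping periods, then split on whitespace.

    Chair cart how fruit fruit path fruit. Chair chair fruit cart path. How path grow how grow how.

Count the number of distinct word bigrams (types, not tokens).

16

18 tokens → 17 bigram windows in total.
Repeated bigrams (each contributes count−1 duplicates):
  grow how: 2
1 duplicate windows → 17 − 1 = 16 distinct.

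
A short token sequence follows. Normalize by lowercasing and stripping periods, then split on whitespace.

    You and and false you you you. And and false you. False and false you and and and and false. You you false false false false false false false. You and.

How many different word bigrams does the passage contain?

31 tokens → 30 bigram windows in total.
Repeated bigrams (each contributes count−1 duplicates):
  false false: 6
  and and: 5
  false you: 5
  and false: 4
  you and: 4
  you you: 3
  you false: 2
22 duplicate windows → 30 − 22 = 8 distinct.

8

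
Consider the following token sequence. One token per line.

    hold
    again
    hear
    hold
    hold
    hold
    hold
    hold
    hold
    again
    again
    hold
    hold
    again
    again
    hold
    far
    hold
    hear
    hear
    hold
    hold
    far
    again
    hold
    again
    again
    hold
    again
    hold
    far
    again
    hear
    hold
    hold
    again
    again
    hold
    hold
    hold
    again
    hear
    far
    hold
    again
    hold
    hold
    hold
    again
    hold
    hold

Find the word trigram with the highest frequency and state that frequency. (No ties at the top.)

"hold hold hold", 6 times

Trigram frequencies (highest first):
  hold hold hold: 6
  hold hold again: 5
  hold again again: 4
  again again hold: 4
  again hold hold: 4
  hear hold hold: 3
  … (16 more, each ≤ 3)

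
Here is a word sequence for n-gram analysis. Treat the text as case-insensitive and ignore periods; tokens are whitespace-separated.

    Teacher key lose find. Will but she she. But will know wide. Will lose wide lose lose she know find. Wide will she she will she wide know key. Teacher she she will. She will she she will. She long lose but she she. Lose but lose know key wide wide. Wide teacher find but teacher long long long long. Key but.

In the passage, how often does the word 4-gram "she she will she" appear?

3

Scanning the 59 overlapping 4-gram windows for "she she will she":
  position 23–26: she she will she
  position 31–34: she she will she
  position 36–39: she she will she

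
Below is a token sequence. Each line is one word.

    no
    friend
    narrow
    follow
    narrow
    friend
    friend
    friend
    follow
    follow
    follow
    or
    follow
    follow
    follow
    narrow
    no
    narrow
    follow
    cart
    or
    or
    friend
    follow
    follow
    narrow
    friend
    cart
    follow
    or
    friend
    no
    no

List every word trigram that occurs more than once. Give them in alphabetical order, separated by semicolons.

Trigram counts meeting the condition (more than once):
  follow follow follow: 2
  follow follow narrow: 2
  follow narrow friend: 2
  friend follow follow: 2

follow follow follow; follow follow narrow; follow narrow friend; friend follow follow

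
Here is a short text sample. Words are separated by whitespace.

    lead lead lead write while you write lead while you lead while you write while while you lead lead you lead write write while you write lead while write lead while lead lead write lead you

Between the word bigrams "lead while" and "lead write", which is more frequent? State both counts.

"lead while" (4 vs 3)

"lead while": 4 occurrences
"lead write": 3 occurrences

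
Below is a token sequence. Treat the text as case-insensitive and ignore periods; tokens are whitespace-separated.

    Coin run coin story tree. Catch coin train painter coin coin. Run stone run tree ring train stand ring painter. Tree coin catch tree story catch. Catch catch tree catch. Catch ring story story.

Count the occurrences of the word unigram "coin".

6

Scanning the 34 tokens for "coin":
  position 1: coin
  position 3: coin
  position 7: coin
  position 10: coin
  position 11: coin
  position 22: coin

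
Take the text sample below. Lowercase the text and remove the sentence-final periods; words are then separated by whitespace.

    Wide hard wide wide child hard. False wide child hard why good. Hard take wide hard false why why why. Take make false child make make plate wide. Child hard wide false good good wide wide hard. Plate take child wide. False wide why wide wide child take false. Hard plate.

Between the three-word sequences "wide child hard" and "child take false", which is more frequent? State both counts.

"wide child hard": 3 occurrences
"child take false": 1 occurrence

"wide child hard" (3 vs 1)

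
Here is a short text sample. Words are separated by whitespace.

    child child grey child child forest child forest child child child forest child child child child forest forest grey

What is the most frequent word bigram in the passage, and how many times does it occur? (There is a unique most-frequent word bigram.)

"child child", 7 times

Bigram frequencies (highest first):
  child child: 7
  child forest: 4
  forest child: 3
  child grey: 1
  grey child: 1
  forest forest: 1
  … (1 more, each ≤ 1)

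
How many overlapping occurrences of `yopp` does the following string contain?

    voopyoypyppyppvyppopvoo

0

Sliding a length-4 window over the 23 characters (20 positions):
  (no match at any position)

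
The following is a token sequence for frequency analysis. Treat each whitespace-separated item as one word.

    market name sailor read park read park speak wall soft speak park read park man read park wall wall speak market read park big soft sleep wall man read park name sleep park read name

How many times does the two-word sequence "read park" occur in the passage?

6

Scanning the 34 overlapping bigram windows for "read park":
  position 4–5: read park
  position 6–7: read park
  position 13–14: read park
  position 16–17: read park
  position 22–23: read park
  position 29–30: read park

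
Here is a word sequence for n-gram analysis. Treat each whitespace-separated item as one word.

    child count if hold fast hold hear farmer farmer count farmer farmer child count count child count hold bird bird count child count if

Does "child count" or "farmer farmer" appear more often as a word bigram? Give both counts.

"child count" (4 vs 2)

"child count": 4 occurrences
"farmer farmer": 2 occurrences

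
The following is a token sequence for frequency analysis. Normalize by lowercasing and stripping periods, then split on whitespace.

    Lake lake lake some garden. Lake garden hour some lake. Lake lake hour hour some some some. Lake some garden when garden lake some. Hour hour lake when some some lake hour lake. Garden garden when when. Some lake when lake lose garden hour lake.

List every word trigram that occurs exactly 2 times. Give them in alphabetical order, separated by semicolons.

Trigram counts meeting the condition (exactly 2 times):
  lake lake lake: 2
  lake some garden: 2
  some some lake: 2

lake lake lake; lake some garden; some some lake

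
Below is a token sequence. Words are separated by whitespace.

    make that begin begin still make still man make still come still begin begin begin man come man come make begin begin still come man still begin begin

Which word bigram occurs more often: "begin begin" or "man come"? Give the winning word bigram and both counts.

"begin begin" (5 vs 2)

"begin begin": 5 occurrences
"man come": 2 occurrences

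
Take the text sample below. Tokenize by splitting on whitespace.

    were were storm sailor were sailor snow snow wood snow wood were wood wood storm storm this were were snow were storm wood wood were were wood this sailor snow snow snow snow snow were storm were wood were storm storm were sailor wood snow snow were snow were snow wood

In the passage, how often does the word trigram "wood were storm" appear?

Scanning the 49 overlapping trigram windows for "wood were storm":
  position 38–40: wood were storm

1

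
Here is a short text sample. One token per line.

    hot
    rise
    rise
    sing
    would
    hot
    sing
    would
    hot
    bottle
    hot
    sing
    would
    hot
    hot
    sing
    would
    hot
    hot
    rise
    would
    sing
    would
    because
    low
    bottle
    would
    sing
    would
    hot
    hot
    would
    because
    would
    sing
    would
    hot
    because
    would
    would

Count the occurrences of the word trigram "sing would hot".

Scanning the 38 overlapping trigram windows for "sing would hot":
  position 4–6: sing would hot
  position 7–9: sing would hot
  position 12–14: sing would hot
  position 16–18: sing would hot
  position 28–30: sing would hot
  position 35–37: sing would hot

6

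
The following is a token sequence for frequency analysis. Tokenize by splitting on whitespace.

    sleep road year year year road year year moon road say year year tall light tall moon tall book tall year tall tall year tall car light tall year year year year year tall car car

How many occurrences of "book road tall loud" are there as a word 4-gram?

0

Scanning the 33 overlapping 4-gram windows for "book road tall loud":
  (none found)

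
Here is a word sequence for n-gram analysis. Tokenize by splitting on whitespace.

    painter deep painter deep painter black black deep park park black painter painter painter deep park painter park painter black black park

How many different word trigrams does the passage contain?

22 tokens → 20 trigram windows in total.
Repeated trigrams (each contributes count−1 duplicates):
  painter black black: 2
  painter deep painter: 2
2 duplicate windows → 20 − 2 = 18 distinct.

18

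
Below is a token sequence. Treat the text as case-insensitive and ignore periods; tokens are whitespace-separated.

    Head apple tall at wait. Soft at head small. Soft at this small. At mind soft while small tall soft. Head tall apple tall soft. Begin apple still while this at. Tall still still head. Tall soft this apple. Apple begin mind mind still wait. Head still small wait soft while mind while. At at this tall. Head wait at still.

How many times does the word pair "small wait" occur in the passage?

1

Scanning the 60 overlapping bigram windows for "small wait":
  position 48–49: small wait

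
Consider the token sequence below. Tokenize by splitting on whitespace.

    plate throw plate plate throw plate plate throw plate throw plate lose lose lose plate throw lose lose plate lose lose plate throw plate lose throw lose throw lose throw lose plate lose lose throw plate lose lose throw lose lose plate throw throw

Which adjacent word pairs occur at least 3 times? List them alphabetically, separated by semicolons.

Bigram counts meeting the condition (at least 3 times):
  lose lose: 7
  lose plate: 5
  lose throw: 5
  plate lose: 5
  plate throw: 7
  throw lose: 5
  throw plate: 6

lose lose; lose plate; lose throw; plate lose; plate throw; throw lose; throw plate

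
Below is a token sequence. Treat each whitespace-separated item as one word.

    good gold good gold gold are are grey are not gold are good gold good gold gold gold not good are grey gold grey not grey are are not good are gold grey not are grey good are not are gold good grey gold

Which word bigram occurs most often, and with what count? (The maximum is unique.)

Bigram frequencies (highest first):
  good gold: 4
  gold good: 3
  gold gold: 3
  are grey: 3
  are not: 3
  good are: 3
  … (15 more, each ≤ 2)

"good gold", 4 times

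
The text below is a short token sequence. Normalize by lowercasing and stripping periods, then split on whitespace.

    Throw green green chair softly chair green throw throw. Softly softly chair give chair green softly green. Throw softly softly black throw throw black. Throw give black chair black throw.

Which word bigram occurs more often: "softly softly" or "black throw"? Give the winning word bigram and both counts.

"black throw" (3 vs 2)

"softly softly": 2 occurrences
"black throw": 3 occurrences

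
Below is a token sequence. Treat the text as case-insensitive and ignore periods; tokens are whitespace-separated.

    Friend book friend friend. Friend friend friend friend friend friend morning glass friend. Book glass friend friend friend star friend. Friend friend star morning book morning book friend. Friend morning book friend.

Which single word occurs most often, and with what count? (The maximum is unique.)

"friend", 19 times

Unigram frequencies (highest first):
  friend: 19
  book: 5
  morning: 4
  glass: 2
  star: 2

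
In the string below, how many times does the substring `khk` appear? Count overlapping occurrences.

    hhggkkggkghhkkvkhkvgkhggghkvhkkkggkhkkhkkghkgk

Sliding a length-3 window over the 46 characters (44 positions):
  position 16–18: khk
  position 35–37: khk
  position 38–40: khk

3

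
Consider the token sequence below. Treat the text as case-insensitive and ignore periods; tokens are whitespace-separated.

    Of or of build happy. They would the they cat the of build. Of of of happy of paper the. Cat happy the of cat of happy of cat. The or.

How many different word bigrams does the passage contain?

31 tokens → 30 bigram windows in total.
Repeated bigrams (each contributes count−1 duplicates):
  cat the: 2
  happy of: 2
  of build: 2
  of cat: 2
  of happy: 2
  of of: 2
  the of: 2
7 duplicate windows → 30 − 7 = 23 distinct.

23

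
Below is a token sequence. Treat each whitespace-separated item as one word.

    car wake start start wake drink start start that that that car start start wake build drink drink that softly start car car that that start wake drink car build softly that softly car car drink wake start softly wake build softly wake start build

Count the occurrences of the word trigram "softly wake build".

Scanning the 43 overlapping trigram windows for "softly wake build":
  position 39–41: softly wake build

1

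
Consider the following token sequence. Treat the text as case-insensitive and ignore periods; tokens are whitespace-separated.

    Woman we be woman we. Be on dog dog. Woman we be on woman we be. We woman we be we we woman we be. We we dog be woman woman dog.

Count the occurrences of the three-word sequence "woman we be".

Scanning the 30 overlapping trigram windows for "woman we be":
  position 1–3: woman we be
  position 4–6: woman we be
  position 10–12: woman we be
  position 14–16: woman we be
  position 18–20: woman we be
  position 23–25: woman we be

6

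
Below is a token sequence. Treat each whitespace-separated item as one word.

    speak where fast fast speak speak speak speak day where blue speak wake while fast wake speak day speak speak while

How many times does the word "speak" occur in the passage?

9

Scanning the 21 tokens for "speak":
  position 1: speak
  position 5: speak
  position 6: speak
  position 7: speak
  position 8: speak
  position 12: speak
  position 17: speak
  position 19: speak
  position 20: speak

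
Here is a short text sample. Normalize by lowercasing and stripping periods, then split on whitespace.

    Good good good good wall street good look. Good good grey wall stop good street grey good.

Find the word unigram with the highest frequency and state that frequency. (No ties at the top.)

Unigram frequencies (highest first):
  good: 9
  wall: 2
  street: 2
  grey: 2
  look: 1
  stop: 1

"good", 9 times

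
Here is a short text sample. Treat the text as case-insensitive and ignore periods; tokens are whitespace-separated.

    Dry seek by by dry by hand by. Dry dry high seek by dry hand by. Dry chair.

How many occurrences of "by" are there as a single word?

Scanning the 18 tokens for "by":
  position 3: by
  position 4: by
  position 6: by
  position 8: by
  position 13: by
  position 16: by

6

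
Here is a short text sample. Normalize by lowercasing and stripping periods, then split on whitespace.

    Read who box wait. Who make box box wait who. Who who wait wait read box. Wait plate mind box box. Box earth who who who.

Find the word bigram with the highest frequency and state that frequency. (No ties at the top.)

Bigram frequencies (highest first):
  who who: 4
  box wait: 3
  box box: 3
  wait who: 2
  read who: 1
  who box: 1
  … (11 more, each ≤ 1)

"who who", 4 times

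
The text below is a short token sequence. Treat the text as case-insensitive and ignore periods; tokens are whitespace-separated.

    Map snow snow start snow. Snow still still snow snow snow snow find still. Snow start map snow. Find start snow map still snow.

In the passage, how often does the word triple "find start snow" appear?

Scanning the 22 overlapping trigram windows for "find start snow":
  position 19–21: find start snow

1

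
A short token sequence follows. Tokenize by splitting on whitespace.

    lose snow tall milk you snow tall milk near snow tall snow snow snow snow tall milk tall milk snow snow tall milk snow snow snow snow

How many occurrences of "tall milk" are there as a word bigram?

5

Scanning the 26 overlapping bigram windows for "tall milk":
  position 3–4: tall milk
  position 7–8: tall milk
  position 16–17: tall milk
  position 18–19: tall milk
  position 22–23: tall milk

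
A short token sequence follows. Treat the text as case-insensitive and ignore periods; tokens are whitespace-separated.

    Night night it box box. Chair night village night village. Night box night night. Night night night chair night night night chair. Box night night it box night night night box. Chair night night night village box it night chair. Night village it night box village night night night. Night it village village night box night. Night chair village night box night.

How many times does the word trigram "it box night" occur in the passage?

1

Scanning the 60 overlapping trigram windows for "it box night":
  position 26–28: it box night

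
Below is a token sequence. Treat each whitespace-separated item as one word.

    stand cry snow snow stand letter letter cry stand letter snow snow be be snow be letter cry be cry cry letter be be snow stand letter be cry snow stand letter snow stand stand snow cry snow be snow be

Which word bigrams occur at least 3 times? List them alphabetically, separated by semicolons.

Bigram counts meeting the condition (at least 3 times):
  be snow: 3
  cry snow: 3
  snow be: 4
  snow stand: 4
  stand letter: 4

be snow; cry snow; snow be; snow stand; stand letter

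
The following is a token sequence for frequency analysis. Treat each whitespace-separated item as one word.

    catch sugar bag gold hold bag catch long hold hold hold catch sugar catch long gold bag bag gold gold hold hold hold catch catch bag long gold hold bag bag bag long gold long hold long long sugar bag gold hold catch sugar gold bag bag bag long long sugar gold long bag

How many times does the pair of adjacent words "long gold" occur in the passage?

Scanning the 53 overlapping bigram windows for "long gold":
  position 15–16: long gold
  position 27–28: long gold
  position 33–34: long gold

3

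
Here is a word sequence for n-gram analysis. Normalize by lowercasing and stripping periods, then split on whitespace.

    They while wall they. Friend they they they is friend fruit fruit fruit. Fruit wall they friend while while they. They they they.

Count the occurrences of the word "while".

3

Scanning the 23 tokens for "while":
  position 2: while
  position 18: while
  position 19: while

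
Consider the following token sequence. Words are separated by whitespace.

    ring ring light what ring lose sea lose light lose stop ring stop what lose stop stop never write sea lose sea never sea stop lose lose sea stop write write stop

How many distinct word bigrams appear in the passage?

26

32 tokens → 31 bigram windows in total.
Repeated bigrams (each contributes count−1 duplicates):
  lose sea: 3
  lose stop: 2
  sea lose: 2
  sea stop: 2
5 duplicate windows → 31 − 5 = 26 distinct.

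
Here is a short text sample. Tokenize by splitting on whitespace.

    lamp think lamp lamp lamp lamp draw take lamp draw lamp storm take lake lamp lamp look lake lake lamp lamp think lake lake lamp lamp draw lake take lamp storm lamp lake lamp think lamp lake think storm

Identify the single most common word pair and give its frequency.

"lamp lamp", 6 times

Bigram frequencies (highest first):
  lamp lamp: 6
  lake lamp: 4
  lamp think: 3
  lamp draw: 3
  think lamp: 2
  take lamp: 2
  … (15 more, each ≤ 2)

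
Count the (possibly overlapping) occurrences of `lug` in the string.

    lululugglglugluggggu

Sliding a length-3 window over the 20 characters (18 positions):
  position 5–7: lug
  position 11–13: lug
  position 14–16: lug

3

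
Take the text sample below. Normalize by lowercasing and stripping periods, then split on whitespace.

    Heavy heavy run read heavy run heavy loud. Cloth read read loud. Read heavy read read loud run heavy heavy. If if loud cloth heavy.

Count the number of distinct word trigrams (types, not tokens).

25 tokens → 23 trigram windows in total.
Repeated trigrams (each contributes count−1 duplicates):
  read read loud: 2
1 duplicate windows → 23 − 1 = 22 distinct.

22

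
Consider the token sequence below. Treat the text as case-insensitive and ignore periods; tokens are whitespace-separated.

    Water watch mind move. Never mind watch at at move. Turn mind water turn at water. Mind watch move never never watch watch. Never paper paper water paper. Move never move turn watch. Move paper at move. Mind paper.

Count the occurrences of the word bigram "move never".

3

Scanning the 38 overlapping bigram windows for "move never":
  position 4–5: move never
  position 19–20: move never
  position 29–30: move never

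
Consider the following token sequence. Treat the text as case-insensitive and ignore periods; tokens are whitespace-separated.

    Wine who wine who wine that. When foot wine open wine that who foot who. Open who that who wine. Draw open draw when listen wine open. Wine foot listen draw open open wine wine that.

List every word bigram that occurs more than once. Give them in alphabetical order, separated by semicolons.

Bigram counts meeting the condition (more than once):
  draw open: 2
  open wine: 3
  that who: 2
  who wine: 3
  wine open: 2
  wine that: 3
  wine who: 2

draw open; open wine; that who; who wine; wine open; wine that; wine who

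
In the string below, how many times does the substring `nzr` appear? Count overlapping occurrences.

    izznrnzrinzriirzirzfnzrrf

3

Sliding a length-3 window over the 25 characters (23 positions):
  position 6–8: nzr
  position 10–12: nzr
  position 21–23: nzr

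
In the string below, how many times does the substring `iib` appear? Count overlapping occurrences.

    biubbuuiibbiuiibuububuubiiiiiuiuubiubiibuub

3

Sliding a length-3 window over the 43 characters (41 positions):
  position 8–10: iib
  position 14–16: iib
  position 38–40: iib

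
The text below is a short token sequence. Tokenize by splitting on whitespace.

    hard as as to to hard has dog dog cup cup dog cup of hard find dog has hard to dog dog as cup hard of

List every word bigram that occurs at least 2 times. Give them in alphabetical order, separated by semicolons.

Bigram counts meeting the condition (at least 2 times):
  dog cup: 2
  dog dog: 2

dog cup; dog dog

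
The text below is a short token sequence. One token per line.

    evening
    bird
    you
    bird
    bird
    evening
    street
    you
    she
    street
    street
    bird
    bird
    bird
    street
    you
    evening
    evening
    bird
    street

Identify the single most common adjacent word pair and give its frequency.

Bigram frequencies (highest first):
  bird bird: 3
  evening bird: 2
  street you: 2
  bird street: 2
  bird you: 1
  you bird: 1
  … (8 more, each ≤ 1)

"bird bird", 3 times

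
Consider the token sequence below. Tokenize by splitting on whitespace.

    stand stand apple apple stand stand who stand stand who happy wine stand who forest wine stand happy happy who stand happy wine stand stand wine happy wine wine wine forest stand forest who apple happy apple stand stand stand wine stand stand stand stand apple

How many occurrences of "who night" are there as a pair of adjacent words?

0

Scanning the 45 overlapping bigram windows for "who night":
  (none found)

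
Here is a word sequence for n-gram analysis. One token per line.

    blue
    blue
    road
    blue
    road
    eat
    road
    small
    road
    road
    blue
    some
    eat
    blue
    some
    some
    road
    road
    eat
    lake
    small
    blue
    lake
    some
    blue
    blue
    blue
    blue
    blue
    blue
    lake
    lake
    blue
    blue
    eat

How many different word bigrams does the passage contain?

35 tokens → 34 bigram windows in total.
Repeated bigrams (each contributes count−1 duplicates):
  blue blue: 7
  blue lake: 2
  blue road: 2
  blue some: 2
  road blue: 2
  road eat: 2
  road road: 2
12 duplicate windows → 34 − 12 = 22 distinct.

22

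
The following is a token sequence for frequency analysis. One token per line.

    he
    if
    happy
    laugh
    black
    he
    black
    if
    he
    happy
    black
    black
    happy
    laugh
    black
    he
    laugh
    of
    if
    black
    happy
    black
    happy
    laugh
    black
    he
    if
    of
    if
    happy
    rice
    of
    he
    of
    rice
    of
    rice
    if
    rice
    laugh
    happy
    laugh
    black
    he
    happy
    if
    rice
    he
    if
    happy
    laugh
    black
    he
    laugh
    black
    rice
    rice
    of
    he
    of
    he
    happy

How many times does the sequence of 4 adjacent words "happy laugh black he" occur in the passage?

Scanning the 59 overlapping 4-gram windows for "happy laugh black he":
  position 3–6: happy laugh black he
  position 13–16: happy laugh black he
  position 23–26: happy laugh black he
  position 41–44: happy laugh black he
  position 50–53: happy laugh black he

5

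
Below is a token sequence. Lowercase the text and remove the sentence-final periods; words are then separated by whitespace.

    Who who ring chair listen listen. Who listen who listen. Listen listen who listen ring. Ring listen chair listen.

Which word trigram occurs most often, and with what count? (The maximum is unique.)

"listen who listen", 3 times

Trigram frequencies (highest first):
  listen who listen: 3
  listen listen who: 2
  who who ring: 1
  who ring chair: 1
  ring chair listen: 1
  chair listen listen: 1
  … (8 more, each ≤ 1)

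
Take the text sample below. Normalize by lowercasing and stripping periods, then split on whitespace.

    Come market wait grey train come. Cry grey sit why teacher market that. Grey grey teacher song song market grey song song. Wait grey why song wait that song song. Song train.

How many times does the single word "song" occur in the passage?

Scanning the 32 tokens for "song":
  position 17: song
  position 18: song
  position 21: song
  position 22: song
  position 26: song
  position 29: song
  position 30: song
  position 31: song

8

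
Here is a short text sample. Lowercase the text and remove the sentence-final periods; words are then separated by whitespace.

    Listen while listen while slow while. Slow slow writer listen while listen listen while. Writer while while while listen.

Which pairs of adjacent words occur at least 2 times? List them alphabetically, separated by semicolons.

Bigram counts meeting the condition (at least 2 times):
  listen while: 4
  while listen: 3
  while slow: 2
  while while: 2

listen while; while listen; while slow; while while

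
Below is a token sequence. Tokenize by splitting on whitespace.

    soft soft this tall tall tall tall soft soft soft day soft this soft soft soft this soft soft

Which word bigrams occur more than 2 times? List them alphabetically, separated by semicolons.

Bigram counts meeting the condition (more than 2 times):
  soft soft: 6
  soft this: 3
  tall tall: 3

soft soft; soft this; tall tall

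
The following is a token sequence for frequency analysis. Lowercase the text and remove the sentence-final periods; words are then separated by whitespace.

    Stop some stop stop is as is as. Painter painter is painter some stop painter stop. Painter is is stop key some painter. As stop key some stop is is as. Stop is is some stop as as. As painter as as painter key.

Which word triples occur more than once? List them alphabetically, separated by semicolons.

as as painter; stop is is; stop key some

Trigram counts meeting the condition (more than once):
  as as painter: 2
  stop is is: 2
  stop key some: 2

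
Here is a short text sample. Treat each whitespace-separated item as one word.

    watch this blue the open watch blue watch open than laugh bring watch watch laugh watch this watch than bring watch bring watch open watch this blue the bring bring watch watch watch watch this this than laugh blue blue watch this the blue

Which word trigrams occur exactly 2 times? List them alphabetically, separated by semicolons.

Trigram counts meeting the condition (exactly 2 times):
  bring watch watch: 2
  this blue the: 2
  watch this blue: 2
  watch watch watch: 2

bring watch watch; this blue the; watch this blue; watch watch watch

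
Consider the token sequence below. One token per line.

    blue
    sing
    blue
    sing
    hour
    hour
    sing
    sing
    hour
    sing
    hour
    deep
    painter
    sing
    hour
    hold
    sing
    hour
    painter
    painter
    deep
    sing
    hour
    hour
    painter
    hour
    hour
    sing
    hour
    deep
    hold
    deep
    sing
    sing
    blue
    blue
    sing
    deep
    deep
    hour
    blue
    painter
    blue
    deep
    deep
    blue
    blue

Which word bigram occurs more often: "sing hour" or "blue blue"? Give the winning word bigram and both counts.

"sing hour" (7 vs 2)

"sing hour": 7 occurrences
"blue blue": 2 occurrences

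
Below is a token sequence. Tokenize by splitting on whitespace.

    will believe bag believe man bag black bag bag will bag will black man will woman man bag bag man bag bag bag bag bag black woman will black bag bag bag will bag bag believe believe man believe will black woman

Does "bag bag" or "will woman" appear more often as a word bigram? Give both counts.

"bag bag" (9 vs 1)

"bag bag": 9 occurrences
"will woman": 1 occurrence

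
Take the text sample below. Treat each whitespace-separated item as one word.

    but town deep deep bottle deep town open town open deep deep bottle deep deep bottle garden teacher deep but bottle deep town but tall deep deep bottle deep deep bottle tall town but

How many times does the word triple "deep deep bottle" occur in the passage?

5

Scanning the 32 overlapping trigram windows for "deep deep bottle":
  position 3–5: deep deep bottle
  position 11–13: deep deep bottle
  position 14–16: deep deep bottle
  position 26–28: deep deep bottle
  position 29–31: deep deep bottle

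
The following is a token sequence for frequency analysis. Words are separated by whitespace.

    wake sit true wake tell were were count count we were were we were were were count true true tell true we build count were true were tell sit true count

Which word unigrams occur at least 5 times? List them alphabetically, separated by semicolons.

count; true; were

Unigram counts meeting the condition (at least 5 times):
  count: 5
  true: 6
  were: 9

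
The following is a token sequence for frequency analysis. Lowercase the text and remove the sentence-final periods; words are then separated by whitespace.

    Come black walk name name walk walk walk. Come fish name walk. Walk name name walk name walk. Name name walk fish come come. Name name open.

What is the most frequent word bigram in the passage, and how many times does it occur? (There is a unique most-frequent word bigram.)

Bigram frequencies (highest first):
  name walk: 5
  walk name: 4
  name name: 4
  walk walk: 3
  come black: 1
  black walk: 1
  … (8 more, each ≤ 1)

"name walk", 5 times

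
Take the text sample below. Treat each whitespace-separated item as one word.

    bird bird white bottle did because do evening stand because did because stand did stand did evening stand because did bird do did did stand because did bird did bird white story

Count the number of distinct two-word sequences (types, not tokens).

20

32 tokens → 31 bigram windows in total.
Repeated bigrams (each contributes count−1 duplicates):
  because did: 3
  did bird: 3
  stand because: 3
  bird white: 2
  did because: 2
  did stand: 2
  evening stand: 2
  stand did: 2
11 duplicate windows → 31 − 11 = 20 distinct.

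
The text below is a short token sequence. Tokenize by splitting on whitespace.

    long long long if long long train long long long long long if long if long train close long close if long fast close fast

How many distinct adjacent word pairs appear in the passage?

12

25 tokens → 24 bigram windows in total.
Repeated bigrams (each contributes count−1 duplicates):
  long long: 7
  if long: 4
  long if: 3
  long train: 2
12 duplicate windows → 24 − 12 = 12 distinct.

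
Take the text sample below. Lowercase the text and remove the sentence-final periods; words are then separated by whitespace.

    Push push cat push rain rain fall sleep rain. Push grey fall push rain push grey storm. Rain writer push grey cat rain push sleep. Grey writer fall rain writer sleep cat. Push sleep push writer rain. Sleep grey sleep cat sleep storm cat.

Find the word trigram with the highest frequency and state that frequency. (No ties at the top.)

"rain push grey", 2 times

Trigram frequencies (highest first):
  rain push grey: 2
  push push cat: 1
  push cat push: 1
  cat push rain: 1
  push rain rain: 1
  rain rain fall: 1
  … (35 more, each ≤ 1)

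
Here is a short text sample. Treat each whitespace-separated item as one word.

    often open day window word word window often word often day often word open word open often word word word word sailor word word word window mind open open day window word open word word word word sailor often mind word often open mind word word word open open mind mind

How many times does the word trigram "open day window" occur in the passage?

Scanning the 49 overlapping trigram windows for "open day window":
  position 2–4: open day window
  position 29–31: open day window

2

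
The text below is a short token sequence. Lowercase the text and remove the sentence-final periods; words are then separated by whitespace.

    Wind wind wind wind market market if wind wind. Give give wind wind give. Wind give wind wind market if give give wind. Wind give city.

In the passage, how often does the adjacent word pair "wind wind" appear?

Scanning the 25 overlapping bigram windows for "wind wind":
  position 1–2: wind wind
  position 2–3: wind wind
  position 3–4: wind wind
  position 8–9: wind wind
  position 12–13: wind wind
  position 17–18: wind wind
  position 23–24: wind wind

7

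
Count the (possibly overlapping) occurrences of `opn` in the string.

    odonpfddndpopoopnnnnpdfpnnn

1

Sliding a length-3 window over the 27 characters (25 positions):
  position 15–17: opn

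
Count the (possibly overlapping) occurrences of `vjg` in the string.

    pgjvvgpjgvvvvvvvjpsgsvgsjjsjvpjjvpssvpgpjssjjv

0

Sliding a length-3 window over the 46 characters (44 positions):
  (no match at any position)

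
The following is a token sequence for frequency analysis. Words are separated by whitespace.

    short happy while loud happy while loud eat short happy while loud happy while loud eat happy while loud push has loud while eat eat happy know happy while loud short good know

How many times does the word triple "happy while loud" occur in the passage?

Scanning the 31 overlapping trigram windows for "happy while loud":
  position 2–4: happy while loud
  position 5–7: happy while loud
  position 10–12: happy while loud
  position 13–15: happy while loud
  position 17–19: happy while loud
  position 28–30: happy while loud

6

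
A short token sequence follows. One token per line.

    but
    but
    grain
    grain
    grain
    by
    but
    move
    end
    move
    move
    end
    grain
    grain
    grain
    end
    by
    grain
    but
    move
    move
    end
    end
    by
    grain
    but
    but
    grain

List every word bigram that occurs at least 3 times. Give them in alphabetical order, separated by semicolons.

grain grain; move end

Bigram counts meeting the condition (at least 3 times):
  grain grain: 4
  move end: 3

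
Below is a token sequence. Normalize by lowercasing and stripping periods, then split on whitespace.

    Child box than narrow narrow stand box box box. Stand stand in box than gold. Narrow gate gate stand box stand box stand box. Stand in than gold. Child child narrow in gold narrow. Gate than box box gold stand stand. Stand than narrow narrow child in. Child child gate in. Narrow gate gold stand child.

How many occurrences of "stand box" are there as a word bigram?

4

Scanning the 55 overlapping bigram windows for "stand box":
  position 6–7: stand box
  position 19–20: stand box
  position 21–22: stand box
  position 23–24: stand box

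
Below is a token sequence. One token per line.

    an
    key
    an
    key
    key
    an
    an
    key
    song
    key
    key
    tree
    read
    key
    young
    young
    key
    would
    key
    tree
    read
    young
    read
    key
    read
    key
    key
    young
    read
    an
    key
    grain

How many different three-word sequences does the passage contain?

32 tokens → 30 trigram windows in total.
Repeated trigrams (each contributes count−1 duplicates):
  key tree read: 2
1 duplicate windows → 30 − 1 = 29 distinct.

29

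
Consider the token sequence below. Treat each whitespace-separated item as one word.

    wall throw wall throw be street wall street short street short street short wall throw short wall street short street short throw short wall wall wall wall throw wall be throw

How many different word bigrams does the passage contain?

14

31 tokens → 30 bigram windows in total.
Repeated bigrams (each contributes count−1 duplicates):
  street short: 5
  wall throw: 4
  short street: 3
  short wall: 3
  wall wall: 3
  throw short: 2
  throw wall: 2
  wall street: 2
16 duplicate windows → 30 − 16 = 14 distinct.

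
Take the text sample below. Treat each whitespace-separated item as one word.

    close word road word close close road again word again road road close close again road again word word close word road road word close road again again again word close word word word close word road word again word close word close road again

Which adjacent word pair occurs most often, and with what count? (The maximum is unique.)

"word close", 7 times

Bigram frequencies (highest first):
  word close: 7
  close word: 5
  road again: 4
  again word: 4
  word road: 3
  road word: 3
  … (9 more, each ≤ 3)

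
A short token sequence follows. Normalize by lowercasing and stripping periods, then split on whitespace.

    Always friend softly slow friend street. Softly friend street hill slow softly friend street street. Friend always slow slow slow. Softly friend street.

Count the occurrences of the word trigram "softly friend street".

Scanning the 21 overlapping trigram windows for "softly friend street":
  position 7–9: softly friend street
  position 12–14: softly friend street
  position 21–23: softly friend street

3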